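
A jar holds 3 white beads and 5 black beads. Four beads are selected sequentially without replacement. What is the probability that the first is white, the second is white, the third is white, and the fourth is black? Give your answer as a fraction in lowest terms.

1/56

Chain rule:
P = 3/8 × 2/7 × 1/6 × 5/5 = 30/1680 = 1/56.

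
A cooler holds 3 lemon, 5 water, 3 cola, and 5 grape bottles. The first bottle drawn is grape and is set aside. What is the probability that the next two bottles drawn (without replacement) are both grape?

2/35

After the first draw, 4 of the remaining 15 bottles are grape.
P = 4/15 × 3/14 = 12/210 = 2/35.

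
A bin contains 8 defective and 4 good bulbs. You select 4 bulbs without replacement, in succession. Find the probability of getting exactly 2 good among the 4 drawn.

One ordering (good drawn first) has probability 4/12 × 3/11 × 8/10 × 7/9 = 672/11880 = 28/495.
There are C(4,2) = 6 such orderings, each equally likely, so P = 6 × 28/495 = 56/165.

56/165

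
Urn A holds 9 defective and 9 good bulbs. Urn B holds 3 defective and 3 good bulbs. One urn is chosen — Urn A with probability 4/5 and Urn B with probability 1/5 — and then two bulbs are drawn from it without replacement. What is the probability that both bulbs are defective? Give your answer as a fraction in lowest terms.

97/425

From Urn A: P(both defective) = (9/18)(8/17) = 4/17.
From Urn B: P(both defective) = (3/6)(2/5) = 1/5.
Total probability = (4/5)(4/17) + (1/5)(1/5) = 97/425.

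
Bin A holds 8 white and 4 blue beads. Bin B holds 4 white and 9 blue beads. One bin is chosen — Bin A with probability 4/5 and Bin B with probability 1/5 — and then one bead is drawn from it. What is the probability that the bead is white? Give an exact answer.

116/195

From Bin A: P(white) = 8/12.
From Bin B: P(white) = 4/13.
Total probability = (4/5)(8/12) + (1/5)(4/13) = 116/195.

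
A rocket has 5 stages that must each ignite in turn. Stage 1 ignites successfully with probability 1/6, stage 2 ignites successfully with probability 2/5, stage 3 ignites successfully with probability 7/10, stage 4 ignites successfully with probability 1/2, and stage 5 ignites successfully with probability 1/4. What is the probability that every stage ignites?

7/1200

Each stage is reached only if all earlier stages succeed, so
P = 1/6 × 2/5 × 7/10 × 1/2 × 1/4 = 14/2400 = 7/1200.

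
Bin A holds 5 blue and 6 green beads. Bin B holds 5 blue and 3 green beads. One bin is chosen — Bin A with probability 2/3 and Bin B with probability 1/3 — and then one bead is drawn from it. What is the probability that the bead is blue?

45/88

From Bin A: P(blue) = 5/11.
From Bin B: P(blue) = 5/8.
Total probability = (2/3)(5/11) + (1/3)(5/8) = 45/88.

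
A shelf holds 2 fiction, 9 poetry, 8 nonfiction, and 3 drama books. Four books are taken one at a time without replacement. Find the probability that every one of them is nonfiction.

P = 8/22 × 7/21 × 6/20 × 5/19 = 1680/175560 = 2/209.

2/209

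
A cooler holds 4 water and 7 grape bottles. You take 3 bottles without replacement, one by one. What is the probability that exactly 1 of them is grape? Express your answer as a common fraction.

14/55

One ordering (grape drawn first) has probability 7/11 × 4/10 × 3/9 = 84/990 = 14/165.
There are C(3,1) = 3 such orderings, each equally likely, so P = 3 × 14/165 = 14/55.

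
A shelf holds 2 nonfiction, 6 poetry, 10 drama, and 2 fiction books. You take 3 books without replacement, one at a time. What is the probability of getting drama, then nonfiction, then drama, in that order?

1/38

Each draw changes the counts, so multiply the conditional probabilities along the sequence:
P = 10/20 × 2/19 × 9/18 = 180/6840 = 1/38.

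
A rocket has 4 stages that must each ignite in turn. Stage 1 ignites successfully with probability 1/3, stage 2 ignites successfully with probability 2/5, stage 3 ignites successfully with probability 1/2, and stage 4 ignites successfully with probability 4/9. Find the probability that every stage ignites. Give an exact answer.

The events are sequential, so multiply the conditional probabilities:
P = 1/3 × 2/5 × 1/2 × 4/9 = 8/270 = 4/135.

4/135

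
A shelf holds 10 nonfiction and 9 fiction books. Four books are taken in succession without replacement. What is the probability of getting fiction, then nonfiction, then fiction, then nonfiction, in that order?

Multiply the probability of each draw given the previous ones:
P = 9/19 × 10/18 × 8/17 × 9/16 = 6480/93024 = 45/646.

45/646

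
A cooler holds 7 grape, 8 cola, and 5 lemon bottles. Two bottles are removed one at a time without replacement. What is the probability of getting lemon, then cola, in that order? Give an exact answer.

Multiply the probability of each draw given the previous ones:
P = 5/20 × 8/19 = 40/380 = 2/19.

2/19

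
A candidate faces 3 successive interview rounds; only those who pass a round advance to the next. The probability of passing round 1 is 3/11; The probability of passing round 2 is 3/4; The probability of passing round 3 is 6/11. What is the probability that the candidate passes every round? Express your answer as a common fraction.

27/242

Each stage is reached only if all earlier stages succeed, so
P = 3/11 × 3/4 × 6/11 = 54/484 = 27/242.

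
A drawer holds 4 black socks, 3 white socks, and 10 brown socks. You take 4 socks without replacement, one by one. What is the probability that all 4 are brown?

P = 10/17 × 9/16 × 8/15 × 7/14 = 5040/57120 = 3/34.

3/34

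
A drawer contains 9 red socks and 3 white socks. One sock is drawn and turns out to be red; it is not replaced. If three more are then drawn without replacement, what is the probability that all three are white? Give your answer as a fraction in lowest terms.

With the first sock removed, 3 white remain out of 11.
P = 3/11 × 2/10 × 1/9 = 6/990 = 1/165.

1/165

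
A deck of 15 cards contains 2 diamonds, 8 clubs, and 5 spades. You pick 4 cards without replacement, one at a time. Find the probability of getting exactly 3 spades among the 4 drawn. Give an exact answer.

One ordering (spades drawn first) has probability 5/15 × 4/14 × 3/13 × 10/12 = 600/32760 = 5/273.
There are C(4,3) = 4 such orderings, each equally likely, so P = 4 × 5/273 = 20/273.

20/273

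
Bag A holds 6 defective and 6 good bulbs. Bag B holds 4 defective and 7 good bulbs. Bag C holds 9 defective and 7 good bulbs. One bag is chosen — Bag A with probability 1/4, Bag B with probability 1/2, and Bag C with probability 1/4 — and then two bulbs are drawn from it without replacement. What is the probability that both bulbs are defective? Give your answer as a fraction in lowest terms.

From Bag A: P(both defective) = (6/12)(5/11) = 5/22.
From Bag B: P(both defective) = (4/11)(3/10) = 6/55.
From Bag C: P(both defective) = (9/16)(8/15) = 3/10.
Total probability = (1/4)(5/22) + (1/2)(6/55) + (1/4)(3/10) = 41/220.

41/220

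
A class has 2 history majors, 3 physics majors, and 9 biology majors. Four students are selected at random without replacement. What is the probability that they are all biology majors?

18/143

P(every draw is a biology major) = 9/14 × 8/13 × 7/12 × 6/11 = 3024/24024 = 18/143.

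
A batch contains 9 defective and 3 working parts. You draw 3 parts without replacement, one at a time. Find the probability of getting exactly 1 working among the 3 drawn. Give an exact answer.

27/55

One ordering (working drawn first) has probability 3/12 × 9/11 × 8/10 = 216/1320 = 9/55.
There are C(3,1) = 3 such orderings, each equally likely, so P = 3 × 9/55 = 27/55.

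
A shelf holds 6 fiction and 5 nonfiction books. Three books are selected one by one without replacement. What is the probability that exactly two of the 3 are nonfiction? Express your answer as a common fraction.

4/11

One ordering (nonfiction drawn first) has probability 5/11 × 4/10 × 6/9 = 120/990 = 4/33.
There are C(3,2) = 3 such orderings, each equally likely, so P = 3 × 4/33 = 4/11.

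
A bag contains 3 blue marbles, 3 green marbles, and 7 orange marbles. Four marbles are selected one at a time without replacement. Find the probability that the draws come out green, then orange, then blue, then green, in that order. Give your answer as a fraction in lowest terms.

Multiply the probability of each draw given the previous ones:
P = 3/13 × 7/12 × 3/11 × 2/10 = 126/17160 = 21/2860.

21/2860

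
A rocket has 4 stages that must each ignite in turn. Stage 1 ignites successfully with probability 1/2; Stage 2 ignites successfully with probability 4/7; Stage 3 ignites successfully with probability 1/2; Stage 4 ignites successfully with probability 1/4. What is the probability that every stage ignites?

Each stage is reached only if all earlier stages succeed, so
P = 1/2 × 4/7 × 1/2 × 1/4 = 4/112 = 1/28.

1/28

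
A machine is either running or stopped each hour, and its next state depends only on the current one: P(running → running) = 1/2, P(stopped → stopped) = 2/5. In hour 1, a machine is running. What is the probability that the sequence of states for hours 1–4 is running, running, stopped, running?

3/20

Hour 1 is given. For each transition, use the conditional probability from the current state:
P(running | running) = 1/2; P(stopped | running) = 1/2; P(running | stopped) = 3/5.
P = 1/2 × 1/2 × 3/5 = 3/20.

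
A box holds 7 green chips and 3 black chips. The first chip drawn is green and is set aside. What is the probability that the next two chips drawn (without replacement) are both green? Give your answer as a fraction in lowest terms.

5/12

After the first draw, 6 of the remaining 9 chips are green.
P = 6/9 × 5/8 = 30/72 = 5/12.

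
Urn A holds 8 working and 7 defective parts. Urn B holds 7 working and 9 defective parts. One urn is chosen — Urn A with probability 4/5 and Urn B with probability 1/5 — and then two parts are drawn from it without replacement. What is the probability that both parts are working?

149/600

From Urn A: P(both working) = (8/15)(7/14) = 4/15.
From Urn B: P(both working) = (7/16)(6/15) = 7/40.
Total probability = (4/5)(4/15) + (1/5)(7/40) = 149/600.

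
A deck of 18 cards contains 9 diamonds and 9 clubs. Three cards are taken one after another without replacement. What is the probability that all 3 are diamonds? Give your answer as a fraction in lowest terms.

7/68

P = 9/18 × 8/17 × 7/16 = 504/4896 = 7/68.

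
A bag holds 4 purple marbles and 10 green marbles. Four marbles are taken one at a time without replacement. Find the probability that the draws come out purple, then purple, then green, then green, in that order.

45/1001

Each draw changes the counts, so multiply the conditional probabilities along the sequence:
P = 4/14 × 3/13 × 10/12 × 9/11 = 1080/24024 = 45/1001.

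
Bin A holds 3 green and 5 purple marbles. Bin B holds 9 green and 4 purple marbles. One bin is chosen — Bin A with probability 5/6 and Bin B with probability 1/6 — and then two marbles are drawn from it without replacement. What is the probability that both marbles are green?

121/728

From Bin A: P(both green) = (3/8)(2/7) = 3/28.
From Bin B: P(both green) = (9/13)(8/12) = 6/13.
Total probability = (5/6)(3/28) + (1/6)(6/13) = 121/728.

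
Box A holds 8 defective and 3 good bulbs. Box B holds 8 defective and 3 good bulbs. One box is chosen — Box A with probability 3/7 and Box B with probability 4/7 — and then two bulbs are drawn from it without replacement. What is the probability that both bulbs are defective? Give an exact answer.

From Box A: P(both defective) = (8/11)(7/10) = 28/55.
From Box B: P(both defective) = (8/11)(7/10) = 28/55.
Total probability = (3/7)(28/55) + (4/7)(28/55) = 28/55.

28/55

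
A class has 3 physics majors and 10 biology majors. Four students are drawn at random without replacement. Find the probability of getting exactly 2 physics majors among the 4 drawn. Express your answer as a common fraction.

One ordering (physics majors drawn first) has probability 3/13 × 2/12 × 10/11 × 9/10 = 540/17160 = 9/286.
There are C(4,2) = 6 such orderings, each equally likely, so P = 6 × 9/286 = 27/143.

27/143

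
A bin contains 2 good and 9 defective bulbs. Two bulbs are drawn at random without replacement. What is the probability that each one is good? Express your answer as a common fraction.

P(every draw is good) = 2/11 × 1/10 = 2/110 = 1/55.

1/55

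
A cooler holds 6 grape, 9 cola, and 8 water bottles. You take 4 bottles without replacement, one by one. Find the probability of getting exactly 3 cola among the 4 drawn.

168/1265

One ordering (cola drawn first) has probability 9/23 × 8/22 × 7/21 × 14/20 = 7056/212520 = 42/1265.
There are C(4,3) = 4 such orderings, each equally likely, so P = 4 × 42/1265 = 168/1265.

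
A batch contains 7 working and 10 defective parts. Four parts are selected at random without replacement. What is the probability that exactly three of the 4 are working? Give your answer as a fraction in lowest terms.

One ordering (working drawn first) has probability 7/17 × 6/16 × 5/15 × 10/14 = 2100/57120 = 5/136.
There are C(4,3) = 4 such orderings, each equally likely, so P = 4 × 5/136 = 5/34.

5/34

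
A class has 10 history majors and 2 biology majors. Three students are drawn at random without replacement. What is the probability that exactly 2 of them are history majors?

One ordering (history majors drawn first) has probability 10/12 × 9/11 × 2/10 = 180/1320 = 3/22.
There are C(3,2) = 3 such orderings, each equally likely, so P = 3 × 3/22 = 9/22.

9/22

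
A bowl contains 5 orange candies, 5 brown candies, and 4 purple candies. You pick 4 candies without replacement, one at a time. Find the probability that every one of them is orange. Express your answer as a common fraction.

5/1001

P = 5/14 × 4/13 × 3/12 × 2/11 = 120/24024 = 5/1001.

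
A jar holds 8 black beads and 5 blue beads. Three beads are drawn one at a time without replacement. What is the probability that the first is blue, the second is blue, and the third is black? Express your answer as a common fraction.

40/429

Chain rule:
P = 5/13 × 4/12 × 8/11 = 160/1716 = 40/429.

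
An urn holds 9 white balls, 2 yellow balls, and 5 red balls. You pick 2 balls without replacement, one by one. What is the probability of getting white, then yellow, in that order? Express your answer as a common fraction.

3/40

Chain rule:
P = 9/16 × 2/15 = 18/240 = 3/40.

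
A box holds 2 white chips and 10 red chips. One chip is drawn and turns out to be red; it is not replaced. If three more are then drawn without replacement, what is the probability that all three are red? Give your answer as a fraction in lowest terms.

28/55

With the first chip removed, 9 red remain out of 11.
P = 9/11 × 8/10 × 7/9 = 504/990 = 28/55.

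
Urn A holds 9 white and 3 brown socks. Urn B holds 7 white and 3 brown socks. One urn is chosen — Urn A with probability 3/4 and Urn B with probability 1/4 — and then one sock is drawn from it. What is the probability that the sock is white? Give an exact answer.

From Urn A: P(white) = 9/12.
From Urn B: P(white) = 7/10.
Total probability = (3/4)(9/12) + (1/4)(7/10) = 59/80.

59/80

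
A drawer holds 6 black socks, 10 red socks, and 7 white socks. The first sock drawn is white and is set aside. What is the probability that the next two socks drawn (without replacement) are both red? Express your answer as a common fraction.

With the first sock removed, 10 red remain out of 22.
P = 10/22 × 9/21 = 90/462 = 15/77.

15/77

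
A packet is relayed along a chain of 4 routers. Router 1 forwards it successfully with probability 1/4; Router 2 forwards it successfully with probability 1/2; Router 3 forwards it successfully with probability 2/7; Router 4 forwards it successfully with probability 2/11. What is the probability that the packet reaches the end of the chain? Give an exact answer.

Each stage is reached only if all earlier stages succeed, so
P = 1/4 × 1/2 × 2/7 × 2/11 = 4/616 = 1/154.

1/154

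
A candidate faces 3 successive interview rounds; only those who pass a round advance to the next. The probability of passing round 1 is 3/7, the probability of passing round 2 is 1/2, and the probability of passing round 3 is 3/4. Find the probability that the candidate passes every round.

9/56

Each stage is reached only if all earlier stages succeed, so
P = 3/7 × 1/2 × 3/4 = 9/56.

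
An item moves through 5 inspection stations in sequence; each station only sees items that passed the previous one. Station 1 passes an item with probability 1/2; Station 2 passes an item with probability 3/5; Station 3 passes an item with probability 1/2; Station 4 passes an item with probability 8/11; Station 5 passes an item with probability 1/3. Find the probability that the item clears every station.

Multiplying along the chain,
P = 1/2 × 3/5 × 1/2 × 8/11 × 1/3 = 24/660 = 2/55.

2/55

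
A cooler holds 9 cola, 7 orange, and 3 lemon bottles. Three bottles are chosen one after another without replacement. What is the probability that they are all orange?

35/969

P(all orange) = 7/19 × 6/18 × 5/17 = 210/5814 = 35/969.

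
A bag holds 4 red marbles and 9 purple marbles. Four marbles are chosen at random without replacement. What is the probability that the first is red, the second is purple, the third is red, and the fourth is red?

Each draw changes the counts, so multiply the conditional probabilities along the sequence:
P = 4/13 × 9/12 × 3/11 × 2/10 = 216/17160 = 9/715.

9/715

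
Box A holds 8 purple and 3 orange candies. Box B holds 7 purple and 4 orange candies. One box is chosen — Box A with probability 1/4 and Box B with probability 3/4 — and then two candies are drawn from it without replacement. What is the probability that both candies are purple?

From Box A: P(both purple) = (8/11)(7/10) = 28/55.
From Box B: P(both purple) = (7/11)(6/10) = 21/55.
Total probability = (1/4)(28/55) + (3/4)(21/55) = 91/220.

91/220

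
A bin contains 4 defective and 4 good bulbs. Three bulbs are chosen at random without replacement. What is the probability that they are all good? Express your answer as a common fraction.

1/14

P(every draw is good) = 4/8 × 3/7 × 2/6 = 24/336 = 1/14.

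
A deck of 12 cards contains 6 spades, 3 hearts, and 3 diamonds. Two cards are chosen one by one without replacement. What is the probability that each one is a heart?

1/22

P(all hearts) = 3/12 × 2/11 = 6/132 = 1/22.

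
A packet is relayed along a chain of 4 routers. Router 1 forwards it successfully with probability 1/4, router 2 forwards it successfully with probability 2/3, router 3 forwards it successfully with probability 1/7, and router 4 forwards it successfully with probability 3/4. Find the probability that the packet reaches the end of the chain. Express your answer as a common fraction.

Each stage is reached only if all earlier stages succeed, so
P = 1/4 × 2/3 × 1/7 × 3/4 = 6/336 = 1/56.

1/56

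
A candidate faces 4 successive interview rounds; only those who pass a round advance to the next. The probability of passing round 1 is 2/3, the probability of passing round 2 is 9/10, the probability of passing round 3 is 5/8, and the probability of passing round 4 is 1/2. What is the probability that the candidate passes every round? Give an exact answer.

3/16

The events are sequential, so multiply the conditional probabilities:
P = 2/3 × 9/10 × 5/8 × 1/2 = 90/480 = 3/16.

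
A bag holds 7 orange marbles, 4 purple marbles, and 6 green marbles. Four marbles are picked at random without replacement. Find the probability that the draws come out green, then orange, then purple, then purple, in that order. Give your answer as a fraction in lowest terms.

Multiply the probability of each draw given the previous ones:
P = 6/17 × 7/16 × 4/15 × 3/14 = 504/57120 = 3/340.

3/340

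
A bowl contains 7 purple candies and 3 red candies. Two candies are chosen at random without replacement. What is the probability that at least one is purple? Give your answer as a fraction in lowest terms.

P(no purple) = 3/10 × 2/9 = 6/90 = 1/15.
P(at least one) = 1 − 1/15 = 14/15.

14/15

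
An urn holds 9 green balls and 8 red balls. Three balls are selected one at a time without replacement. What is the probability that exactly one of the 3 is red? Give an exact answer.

36/85

One ordering (red drawn first) has probability 8/17 × 9/16 × 8/15 = 576/4080 = 12/85.
There are C(3,1) = 3 such orderings, each equally likely, so P = 3 × 12/85 = 36/85.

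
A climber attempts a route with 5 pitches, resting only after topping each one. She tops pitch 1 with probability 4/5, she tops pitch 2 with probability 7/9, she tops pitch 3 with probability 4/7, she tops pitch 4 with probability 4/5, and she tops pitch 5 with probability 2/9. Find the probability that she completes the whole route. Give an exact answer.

128/2025

Multiplying along the chain,
P = 4/5 × 7/9 × 4/7 × 4/5 × 2/9 = 896/14175 = 128/2025.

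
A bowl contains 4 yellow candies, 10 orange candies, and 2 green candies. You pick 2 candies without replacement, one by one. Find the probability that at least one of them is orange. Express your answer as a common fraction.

7/8

P(no orange) = 6/16 × 5/15 = 30/240 = 1/8.
P(at least one) = 1 − 1/8 = 7/8.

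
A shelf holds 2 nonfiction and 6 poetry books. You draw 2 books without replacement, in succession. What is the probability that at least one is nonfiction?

P(no nonfiction) = 6/8 × 5/7 = 30/56 = 15/28.
P(at least one) = 1 − 15/28 = 13/28.

13/28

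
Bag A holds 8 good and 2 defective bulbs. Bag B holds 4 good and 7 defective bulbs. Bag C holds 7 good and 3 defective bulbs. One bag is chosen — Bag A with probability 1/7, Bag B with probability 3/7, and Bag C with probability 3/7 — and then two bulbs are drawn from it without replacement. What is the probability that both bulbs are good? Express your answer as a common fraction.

1163/3465

From Bag A: P(both good) = (8/10)(7/9) = 28/45.
From Bag B: P(both good) = (4/11)(3/10) = 6/55.
From Bag C: P(both good) = (7/10)(6/9) = 7/15.
Total probability = (1/7)(28/45) + (3/7)(6/55) + (3/7)(7/15) = 1163/3465.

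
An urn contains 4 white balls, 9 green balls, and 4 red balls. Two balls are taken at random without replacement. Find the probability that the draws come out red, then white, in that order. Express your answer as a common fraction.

1/17

Chain rule:
P = 4/17 × 4/16 = 16/272 = 1/17.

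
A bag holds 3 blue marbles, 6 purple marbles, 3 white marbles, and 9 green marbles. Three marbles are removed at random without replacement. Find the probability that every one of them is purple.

2/133

P(every draw is purple) = 6/21 × 5/20 × 4/19 = 120/7980 = 2/133.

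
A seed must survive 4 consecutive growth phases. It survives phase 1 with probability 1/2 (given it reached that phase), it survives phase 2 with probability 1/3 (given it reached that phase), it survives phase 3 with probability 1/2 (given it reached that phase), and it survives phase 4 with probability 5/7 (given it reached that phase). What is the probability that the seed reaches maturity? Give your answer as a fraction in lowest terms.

Multiplying along the chain,
P = 1/2 × 1/3 × 1/2 × 5/7 = 5/84.

5/84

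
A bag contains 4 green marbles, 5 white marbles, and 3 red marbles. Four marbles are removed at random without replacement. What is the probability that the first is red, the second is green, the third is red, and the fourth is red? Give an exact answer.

Chain rule:
P = 3/12 × 4/11 × 2/10 × 1/9 = 24/11880 = 1/495.

1/495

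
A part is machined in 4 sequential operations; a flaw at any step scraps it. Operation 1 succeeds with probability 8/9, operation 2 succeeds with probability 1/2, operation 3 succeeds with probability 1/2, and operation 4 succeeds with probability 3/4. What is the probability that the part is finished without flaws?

1/6

The events are sequential, so multiply the conditional probabilities:
P = 8/9 × 1/2 × 1/2 × 3/4 = 24/144 = 1/6.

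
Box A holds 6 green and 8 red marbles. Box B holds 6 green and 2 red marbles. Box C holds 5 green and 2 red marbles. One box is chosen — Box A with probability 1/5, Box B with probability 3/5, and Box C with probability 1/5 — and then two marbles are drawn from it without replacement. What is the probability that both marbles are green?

From Box A: P(both green) = (6/14)(5/13) = 15/91.
From Box B: P(both green) = (6/8)(5/7) = 15/28.
From Box C: P(both green) = (5/7)(4/6) = 10/21.
Total probability = (1/5)(15/91) + (3/5)(15/28) + (1/5)(10/21) = 491/1092.

491/1092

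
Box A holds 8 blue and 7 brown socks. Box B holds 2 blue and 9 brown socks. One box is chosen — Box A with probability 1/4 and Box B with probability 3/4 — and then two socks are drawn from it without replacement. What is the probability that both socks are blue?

From Box A: P(both blue) = (8/15)(7/14) = 4/15.
From Box B: P(both blue) = (2/11)(1/10) = 1/55.
Total probability = (1/4)(4/15) + (3/4)(1/55) = 53/660.

53/660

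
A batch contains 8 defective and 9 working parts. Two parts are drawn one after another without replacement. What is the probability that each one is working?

9/34

P(every draw is working) = 9/17 × 8/16 = 72/272 = 9/34.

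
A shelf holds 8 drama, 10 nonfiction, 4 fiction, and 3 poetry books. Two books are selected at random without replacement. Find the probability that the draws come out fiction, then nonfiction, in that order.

1/15

Multiply the probability of each draw given the previous ones:
P = 4/25 × 10/24 = 40/600 = 1/15.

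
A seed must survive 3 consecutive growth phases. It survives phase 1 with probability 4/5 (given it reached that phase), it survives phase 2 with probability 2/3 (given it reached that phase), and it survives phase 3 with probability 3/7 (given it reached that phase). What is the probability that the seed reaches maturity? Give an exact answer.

8/35

The events are sequential, so multiply the conditional probabilities:
P = 4/5 × 2/3 × 3/7 = 24/105 = 8/35.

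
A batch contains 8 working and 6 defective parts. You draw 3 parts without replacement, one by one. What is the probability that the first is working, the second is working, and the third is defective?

Multiply the probability of each draw given the previous ones:
P = 8/14 × 7/13 × 6/12 = 336/2184 = 2/13.

2/13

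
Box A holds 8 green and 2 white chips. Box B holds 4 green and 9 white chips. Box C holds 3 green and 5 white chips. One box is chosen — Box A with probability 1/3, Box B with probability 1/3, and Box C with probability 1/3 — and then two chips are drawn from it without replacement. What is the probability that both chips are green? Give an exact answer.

13207/49140

From Box A: P(both green) = (8/10)(7/9) = 28/45.
From Box B: P(both green) = (4/13)(3/12) = 1/13.
From Box C: P(both green) = (3/8)(2/7) = 3/28.
Total probability = (1/3)(28/45) + (1/3)(1/13) + (1/3)(3/28) = 13207/49140.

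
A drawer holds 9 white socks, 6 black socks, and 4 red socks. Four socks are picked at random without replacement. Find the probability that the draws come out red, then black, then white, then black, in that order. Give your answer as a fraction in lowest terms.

Each draw changes the counts, so multiply the conditional probabilities along the sequence:
P = 4/19 × 6/18 × 9/17 × 5/16 = 1080/93024 = 15/1292.

15/1292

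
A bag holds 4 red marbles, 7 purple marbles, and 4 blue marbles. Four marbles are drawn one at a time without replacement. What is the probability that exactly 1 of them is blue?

44/91

One ordering (blue drawn first) has probability 4/15 × 11/14 × 10/13 × 9/12 = 3960/32760 = 11/91.
There are C(4,1) = 4 such orderings, each equally likely, so P = 4 × 11/91 = 44/91.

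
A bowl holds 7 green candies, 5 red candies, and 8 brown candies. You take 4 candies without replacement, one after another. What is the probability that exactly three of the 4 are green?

One ordering (green drawn first) has probability 7/20 × 6/19 × 5/18 × 13/17 = 2730/116280 = 91/3876.
There are C(4,3) = 4 such orderings, each equally likely, so P = 4 × 91/3876 = 91/969.

91/969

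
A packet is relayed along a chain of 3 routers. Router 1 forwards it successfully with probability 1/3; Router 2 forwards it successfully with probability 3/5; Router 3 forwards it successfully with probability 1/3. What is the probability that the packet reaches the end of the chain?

Each stage is reached only if all earlier stages succeed, so
P = 1/3 × 3/5 × 1/3 = 3/45 = 1/15.

1/15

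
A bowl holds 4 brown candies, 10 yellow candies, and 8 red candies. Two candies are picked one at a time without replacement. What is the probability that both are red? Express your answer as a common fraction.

4/33

P(every draw is red) = 8/22 × 7/21 = 56/462 = 4/33.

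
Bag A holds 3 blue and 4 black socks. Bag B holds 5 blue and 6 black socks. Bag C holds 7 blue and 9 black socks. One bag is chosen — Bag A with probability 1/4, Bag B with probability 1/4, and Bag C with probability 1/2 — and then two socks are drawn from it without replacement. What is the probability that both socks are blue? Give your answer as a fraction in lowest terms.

1039/6160

From Bag A: P(both blue) = (3/7)(2/6) = 1/7.
From Bag B: P(both blue) = (5/11)(4/10) = 2/11.
From Bag C: P(both blue) = (7/16)(6/15) = 7/40.
Total probability = (1/4)(1/7) + (1/4)(2/11) + (1/2)(7/40) = 1039/6160.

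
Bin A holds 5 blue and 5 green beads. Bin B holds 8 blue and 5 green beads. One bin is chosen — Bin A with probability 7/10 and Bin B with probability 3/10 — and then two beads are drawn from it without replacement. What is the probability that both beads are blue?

From Bin A: P(both blue) = (5/10)(4/9) = 2/9.
From Bin B: P(both blue) = (8/13)(7/12) = 14/39.
Total probability = (7/10)(2/9) + (3/10)(14/39) = 154/585.

154/585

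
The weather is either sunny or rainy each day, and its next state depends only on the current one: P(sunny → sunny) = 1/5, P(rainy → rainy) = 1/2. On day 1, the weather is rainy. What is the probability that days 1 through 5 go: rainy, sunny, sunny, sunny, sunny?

Day 1 is given. For each transition, use the conditional probability from the current state:
P(sunny | rainy) = 1/2; P(sunny | sunny) = 1/5; P(sunny | sunny) = 1/5; P(sunny | sunny) = 1/5.
P = 1/2 × 1/5 × 1/5 × 1/5 = 1/250.

1/250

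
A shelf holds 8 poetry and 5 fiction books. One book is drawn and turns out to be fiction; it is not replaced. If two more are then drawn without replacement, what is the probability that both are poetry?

With the first book removed, 8 poetry remain out of 12.
P = 8/12 × 7/11 = 56/132 = 14/33.

14/33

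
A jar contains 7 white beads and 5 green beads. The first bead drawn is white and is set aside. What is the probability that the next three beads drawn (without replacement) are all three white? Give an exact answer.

After the first draw, 6 of the remaining 11 beads are white.
P = 6/11 × 5/10 × 4/9 = 120/990 = 4/33.

4/33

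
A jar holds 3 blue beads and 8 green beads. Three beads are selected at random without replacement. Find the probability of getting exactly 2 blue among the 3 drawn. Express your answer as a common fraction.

8/55

One ordering (blue drawn first) has probability 3/11 × 2/10 × 8/9 = 48/990 = 8/165.
There are C(3,2) = 3 such orderings, each equally likely, so P = 3 × 8/165 = 8/55.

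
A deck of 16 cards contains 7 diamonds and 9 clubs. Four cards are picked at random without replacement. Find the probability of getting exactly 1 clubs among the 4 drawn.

One ordering (a club drawn first) has probability 9/16 × 7/15 × 6/14 × 5/13 = 1890/43680 = 9/208.
There are C(4,1) = 4 such orderings, each equally likely, so P = 4 × 9/208 = 9/52.

9/52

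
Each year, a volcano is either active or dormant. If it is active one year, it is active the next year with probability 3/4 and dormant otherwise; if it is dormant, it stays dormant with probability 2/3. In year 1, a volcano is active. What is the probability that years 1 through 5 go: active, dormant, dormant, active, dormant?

1/72

Year 1 is given. For each transition, use the conditional probability from the current state:
P(dormant | active) = 1/4; P(dormant | dormant) = 2/3; P(active | dormant) = 1/3; P(dormant | active) = 1/4.
P = 1/4 × 2/3 × 1/3 × 1/4 = 2/144 = 1/72.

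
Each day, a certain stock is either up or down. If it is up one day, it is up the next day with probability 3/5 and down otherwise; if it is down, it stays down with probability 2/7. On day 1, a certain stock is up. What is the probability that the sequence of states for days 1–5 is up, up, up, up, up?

Day 1 is given. For each transition, use the conditional probability from the current state:
P(up | up) = 3/5; P(up | up) = 3/5; P(up | up) = 3/5; P(up | up) = 3/5.
P = 3/5 × 3/5 × 3/5 × 3/5 = 81/625.

81/625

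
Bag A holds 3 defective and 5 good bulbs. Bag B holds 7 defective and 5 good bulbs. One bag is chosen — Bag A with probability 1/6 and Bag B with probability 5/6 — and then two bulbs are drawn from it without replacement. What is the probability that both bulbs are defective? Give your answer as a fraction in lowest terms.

523/1848

From Bag A: P(both defective) = (3/8)(2/7) = 3/28.
From Bag B: P(both defective) = (7/12)(6/11) = 7/22.
Total probability = (1/6)(3/28) + (5/6)(7/22) = 523/1848.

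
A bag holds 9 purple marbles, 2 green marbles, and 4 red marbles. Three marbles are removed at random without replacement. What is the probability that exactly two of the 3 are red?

66/455

One ordering (red drawn first) has probability 4/15 × 3/14 × 11/13 = 132/2730 = 22/455.
There are C(3,2) = 3 such orderings, each equally likely, so P = 3 × 22/455 = 66/455.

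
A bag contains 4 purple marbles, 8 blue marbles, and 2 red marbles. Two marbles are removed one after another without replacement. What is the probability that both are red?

1/91

P(every draw is red) = 2/14 × 1/13 = 2/182 = 1/91.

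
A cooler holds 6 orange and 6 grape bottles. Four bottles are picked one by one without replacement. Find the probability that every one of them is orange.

P(every draw is orange) = 6/12 × 5/11 × 4/10 × 3/9 = 360/11880 = 1/33.

1/33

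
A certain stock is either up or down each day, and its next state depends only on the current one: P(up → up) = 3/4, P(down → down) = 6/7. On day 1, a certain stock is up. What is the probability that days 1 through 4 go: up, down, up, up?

Day 1 is given. For each transition, use the conditional probability from the current state:
P(down | up) = 1/4; P(up | down) = 1/7; P(up | up) = 3/4.
P = 1/4 × 1/7 × 3/4 = 3/112.

3/112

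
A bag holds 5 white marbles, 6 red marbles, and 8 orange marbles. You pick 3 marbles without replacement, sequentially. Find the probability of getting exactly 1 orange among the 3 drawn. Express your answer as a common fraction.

440/969

One ordering (orange drawn first) has probability 8/19 × 11/18 × 10/17 = 880/5814 = 440/2907.
There are C(3,1) = 3 such orderings, each equally likely, so P = 3 × 440/2907 = 440/969.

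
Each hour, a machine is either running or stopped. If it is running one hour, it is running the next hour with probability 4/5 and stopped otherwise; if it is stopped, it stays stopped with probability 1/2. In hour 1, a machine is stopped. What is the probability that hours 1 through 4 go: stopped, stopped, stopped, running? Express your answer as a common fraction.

1/8

Hour 1 is given. For each transition, use the conditional probability from the current state:
P(stopped | stopped) = 1/2; P(stopped | stopped) = 1/2; P(running | stopped) = 1/2.
P = 1/2 × 1/2 × 1/2 = 1/8.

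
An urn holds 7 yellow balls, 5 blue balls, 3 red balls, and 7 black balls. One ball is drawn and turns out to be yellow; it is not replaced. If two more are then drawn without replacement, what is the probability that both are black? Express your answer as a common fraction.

1/10

After the first draw, 7 of the remaining 21 balls are black.
P = 7/21 × 6/20 = 42/420 = 1/10.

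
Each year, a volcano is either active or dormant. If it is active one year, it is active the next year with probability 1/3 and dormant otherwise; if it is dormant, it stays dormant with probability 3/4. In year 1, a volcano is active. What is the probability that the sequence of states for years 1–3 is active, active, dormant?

Year 1 is given. For each transition, use the conditional probability from the current state:
P(active | active) = 1/3; P(dormant | active) = 2/3.
P = 1/3 × 2/3 = 2/9.

2/9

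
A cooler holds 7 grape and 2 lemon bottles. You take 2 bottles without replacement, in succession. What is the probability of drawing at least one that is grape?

35/36

P(no grape) = 2/9 × 1/8 = 2/72 = 1/36.
P(at least one) = 1 − 1/36 = 35/36.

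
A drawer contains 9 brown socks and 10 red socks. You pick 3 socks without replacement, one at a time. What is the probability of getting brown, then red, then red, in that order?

Each draw changes the counts, so multiply the conditional probabilities along the sequence:
P = 9/19 × 10/18 × 9/17 = 810/5814 = 45/323.

45/323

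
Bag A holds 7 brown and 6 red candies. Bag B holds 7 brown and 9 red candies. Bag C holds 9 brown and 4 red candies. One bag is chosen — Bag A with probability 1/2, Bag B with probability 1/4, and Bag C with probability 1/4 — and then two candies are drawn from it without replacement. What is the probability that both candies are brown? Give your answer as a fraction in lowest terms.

47/160

From Bag A: P(both brown) = (7/13)(6/12) = 7/26.
From Bag B: P(both brown) = (7/16)(6/15) = 7/40.
From Bag C: P(both brown) = (9/13)(8/12) = 6/13.
Total probability = (1/2)(7/26) + (1/4)(7/40) + (1/4)(6/13) = 47/160.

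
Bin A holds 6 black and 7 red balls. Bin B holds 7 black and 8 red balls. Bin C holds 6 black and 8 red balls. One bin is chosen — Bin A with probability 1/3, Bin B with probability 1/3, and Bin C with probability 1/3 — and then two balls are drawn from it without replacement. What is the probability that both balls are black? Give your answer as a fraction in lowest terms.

13/70

From Bin A: P(both black) = (6/13)(5/12) = 5/26.
From Bin B: P(both black) = (7/15)(6/14) = 1/5.
From Bin C: P(both black) = (6/14)(5/13) = 15/91.
Total probability = (1/3)(5/26) + (1/3)(1/5) + (1/3)(15/91) = 13/70.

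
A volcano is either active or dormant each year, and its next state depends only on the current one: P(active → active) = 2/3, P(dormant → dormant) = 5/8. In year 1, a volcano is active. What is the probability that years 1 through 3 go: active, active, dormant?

2/9

Year 1 is given. For each transition, use the conditional probability from the current state:
P(active | active) = 2/3; P(dormant | active) = 1/3.
P = 2/3 × 1/3 = 2/9.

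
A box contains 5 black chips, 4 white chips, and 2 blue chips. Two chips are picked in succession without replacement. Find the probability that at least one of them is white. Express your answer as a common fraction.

34/55

P(no white) = 7/11 × 6/10 = 42/110 = 21/55.
P(at least one) = 1 − 21/55 = 34/55.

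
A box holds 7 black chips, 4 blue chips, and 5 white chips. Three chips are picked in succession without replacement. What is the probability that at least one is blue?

P(no blue) = 12/16 × 11/15 × 10/14 = 1320/3360 = 11/28.
P(at least one) = 1 − 11/28 = 17/28.

17/28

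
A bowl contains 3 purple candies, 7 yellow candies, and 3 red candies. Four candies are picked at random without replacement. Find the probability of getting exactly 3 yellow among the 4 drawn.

42/143

One ordering (yellow drawn first) has probability 7/13 × 6/12 × 5/11 × 6/10 = 1260/17160 = 21/286.
There are C(4,3) = 4 such orderings, each equally likely, so P = 4 × 21/286 = 42/143.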